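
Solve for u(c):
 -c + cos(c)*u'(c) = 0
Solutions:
 u(c) = C1 + Integral(c/cos(c), c)


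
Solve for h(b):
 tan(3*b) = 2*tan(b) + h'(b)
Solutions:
 h(b) = C1 + 2*log(cos(b)) - log(cos(3*b))/3


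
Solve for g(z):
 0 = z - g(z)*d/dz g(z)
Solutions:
 g(z) = -sqrt(C1 + z^2)
 g(z) = sqrt(C1 + z^2)


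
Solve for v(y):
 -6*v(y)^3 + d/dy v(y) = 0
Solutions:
 v(y) = -sqrt(2)*sqrt(-1/(C1 + 6*y))/2
 v(y) = sqrt(2)*sqrt(-1/(C1 + 6*y))/2


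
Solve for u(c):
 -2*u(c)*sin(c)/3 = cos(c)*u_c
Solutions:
 u(c) = C1*cos(c)^(2/3)


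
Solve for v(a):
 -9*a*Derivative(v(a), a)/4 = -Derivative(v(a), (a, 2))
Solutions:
 v(a) = C1 + C2*erfi(3*sqrt(2)*a/4)


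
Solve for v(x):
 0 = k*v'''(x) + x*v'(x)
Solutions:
 v(x) = C1 + Integral(C2*airyai(x*(-1/k)^(1/3)) + C3*airybi(x*(-1/k)^(1/3)), x)


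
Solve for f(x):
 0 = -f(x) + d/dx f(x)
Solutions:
 f(x) = C1*exp(x)


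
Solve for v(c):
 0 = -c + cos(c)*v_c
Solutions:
 v(c) = C1 + Integral(c/cos(c), c)


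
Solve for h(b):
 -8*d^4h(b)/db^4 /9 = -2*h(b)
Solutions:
 h(b) = C1*exp(-sqrt(6)*b/2) + C2*exp(sqrt(6)*b/2) + C3*sin(sqrt(6)*b/2) + C4*cos(sqrt(6)*b/2)


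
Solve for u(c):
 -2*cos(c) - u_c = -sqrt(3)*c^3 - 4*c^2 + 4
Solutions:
 u(c) = C1 + sqrt(3)*c^4/4 + 4*c^3/3 - 4*c - 2*sin(c)


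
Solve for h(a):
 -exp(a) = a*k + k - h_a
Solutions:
 h(a) = C1 + a^2*k/2 + a*k + exp(a)


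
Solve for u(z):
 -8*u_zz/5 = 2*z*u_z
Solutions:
 u(z) = C1 + C2*erf(sqrt(10)*z/4)


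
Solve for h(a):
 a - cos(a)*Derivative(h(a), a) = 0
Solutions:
 h(a) = C1 + Integral(a/cos(a), a)


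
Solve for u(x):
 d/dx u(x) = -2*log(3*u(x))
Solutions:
 Integral(1/(log(_y) + log(3)), (_y, u(x)))/2 = C1 - x


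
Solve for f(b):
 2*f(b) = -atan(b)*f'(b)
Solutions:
 f(b) = C1*exp(-2*Integral(1/atan(b), b))


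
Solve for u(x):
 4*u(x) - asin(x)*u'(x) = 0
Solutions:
 u(x) = C1*exp(4*Integral(1/asin(x), x))


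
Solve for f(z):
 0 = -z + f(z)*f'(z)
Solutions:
 f(z) = -sqrt(C1 + z^2)
 f(z) = sqrt(C1 + z^2)


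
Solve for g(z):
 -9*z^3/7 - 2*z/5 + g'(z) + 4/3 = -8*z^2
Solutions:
 g(z) = C1 + 9*z^4/28 - 8*z^3/3 + z^2/5 - 4*z/3


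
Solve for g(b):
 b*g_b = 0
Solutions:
 g(b) = C1


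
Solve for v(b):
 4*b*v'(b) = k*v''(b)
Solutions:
 v(b) = C1 + C2*erf(sqrt(2)*b*sqrt(-1/k))/sqrt(-1/k)


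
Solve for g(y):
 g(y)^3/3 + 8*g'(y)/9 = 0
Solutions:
 g(y) = -2*sqrt(-1/(C1 - 3*y))
 g(y) = 2*sqrt(-1/(C1 - 3*y))


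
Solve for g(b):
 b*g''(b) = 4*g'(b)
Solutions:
 g(b) = C1 + C2*b^5


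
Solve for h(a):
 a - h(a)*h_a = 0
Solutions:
 h(a) = -sqrt(C1 + a^2)
 h(a) = sqrt(C1 + a^2)


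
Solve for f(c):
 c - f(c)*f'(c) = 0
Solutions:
 f(c) = -sqrt(C1 + c^2)
 f(c) = sqrt(C1 + c^2)


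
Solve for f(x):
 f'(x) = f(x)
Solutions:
 f(x) = C1*exp(x)


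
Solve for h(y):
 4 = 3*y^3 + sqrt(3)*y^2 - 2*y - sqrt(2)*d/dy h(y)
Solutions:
 h(y) = C1 + 3*sqrt(2)*y^4/8 + sqrt(6)*y^3/6 - sqrt(2)*y^2/2 - 2*sqrt(2)*y


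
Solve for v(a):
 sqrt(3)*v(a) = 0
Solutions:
 v(a) = 0


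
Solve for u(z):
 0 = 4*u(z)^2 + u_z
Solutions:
 u(z) = 1/(C1 + 4*z)


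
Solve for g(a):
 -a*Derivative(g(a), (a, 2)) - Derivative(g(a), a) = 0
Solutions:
 g(a) = C1 + C2*log(a)


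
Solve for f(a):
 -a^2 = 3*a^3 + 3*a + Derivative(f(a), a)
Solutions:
 f(a) = C1 - 3*a^4/4 - a^3/3 - 3*a^2/2


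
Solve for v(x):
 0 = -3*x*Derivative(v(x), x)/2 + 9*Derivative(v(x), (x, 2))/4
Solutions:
 v(x) = C1 + C2*erfi(sqrt(3)*x/3)


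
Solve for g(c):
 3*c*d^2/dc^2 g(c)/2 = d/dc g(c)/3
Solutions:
 g(c) = C1 + C2*c^(11/9)


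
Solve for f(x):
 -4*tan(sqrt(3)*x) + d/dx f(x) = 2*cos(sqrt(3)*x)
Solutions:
 f(x) = C1 - 4*sqrt(3)*log(cos(sqrt(3)*x))/3 + 2*sqrt(3)*sin(sqrt(3)*x)/3


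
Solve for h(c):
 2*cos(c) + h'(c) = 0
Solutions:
 h(c) = C1 - 2*sin(c)


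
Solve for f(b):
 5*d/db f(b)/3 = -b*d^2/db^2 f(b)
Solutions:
 f(b) = C1 + C2/b^(2/3)


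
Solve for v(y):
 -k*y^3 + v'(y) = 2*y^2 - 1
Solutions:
 v(y) = C1 + k*y^4/4 + 2*y^3/3 - y


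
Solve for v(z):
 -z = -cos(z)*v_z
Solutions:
 v(z) = C1 + Integral(z/cos(z), z)


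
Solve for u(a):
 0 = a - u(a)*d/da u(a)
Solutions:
 u(a) = -sqrt(C1 + a^2)
 u(a) = sqrt(C1 + a^2)


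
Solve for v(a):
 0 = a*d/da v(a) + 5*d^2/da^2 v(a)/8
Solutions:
 v(a) = C1 + C2*erf(2*sqrt(5)*a/5)


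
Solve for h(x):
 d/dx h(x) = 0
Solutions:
 h(x) = C1


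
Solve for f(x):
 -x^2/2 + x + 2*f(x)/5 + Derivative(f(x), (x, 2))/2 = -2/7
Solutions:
 f(x) = C1*sin(2*sqrt(5)*x/5) + C2*cos(2*sqrt(5)*x/5) + 5*x^2/4 - 5*x/2 - 215/56


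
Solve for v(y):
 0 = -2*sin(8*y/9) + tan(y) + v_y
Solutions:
 v(y) = C1 + log(cos(y)) - 9*cos(8*y/9)/4


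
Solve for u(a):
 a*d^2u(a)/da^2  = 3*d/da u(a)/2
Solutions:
 u(a) = C1 + C2*a^(5/2)


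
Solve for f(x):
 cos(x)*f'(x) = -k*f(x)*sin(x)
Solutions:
 f(x) = C1*exp(k*log(cos(x)))


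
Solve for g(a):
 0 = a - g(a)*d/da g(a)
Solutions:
 g(a) = -sqrt(C1 + a^2)
 g(a) = sqrt(C1 + a^2)


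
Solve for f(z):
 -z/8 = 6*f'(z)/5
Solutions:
 f(z) = C1 - 5*z^2/96


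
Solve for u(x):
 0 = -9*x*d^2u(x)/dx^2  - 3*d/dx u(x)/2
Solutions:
 u(x) = C1 + C2*x^(5/6)


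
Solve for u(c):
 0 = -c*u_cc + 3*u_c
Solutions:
 u(c) = C1 + C2*c^4


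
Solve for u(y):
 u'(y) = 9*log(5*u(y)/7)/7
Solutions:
 -7*Integral(1/(log(_y) - log(7) + log(5)), (_y, u(y)))/9 = C1 - y


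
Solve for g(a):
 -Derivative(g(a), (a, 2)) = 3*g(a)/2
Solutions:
 g(a) = C1*sin(sqrt(6)*a/2) + C2*cos(sqrt(6)*a/2)


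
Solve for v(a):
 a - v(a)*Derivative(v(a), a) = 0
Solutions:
 v(a) = -sqrt(C1 + a^2)
 v(a) = sqrt(C1 + a^2)


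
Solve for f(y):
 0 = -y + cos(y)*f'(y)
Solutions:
 f(y) = C1 + Integral(y/cos(y), y)


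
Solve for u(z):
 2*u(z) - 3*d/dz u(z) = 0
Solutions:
 u(z) = C1*exp(2*z/3)


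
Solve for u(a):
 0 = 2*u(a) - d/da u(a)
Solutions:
 u(a) = C1*exp(2*a)


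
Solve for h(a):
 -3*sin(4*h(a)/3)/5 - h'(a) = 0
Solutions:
 3*a/5 + 3*log(cos(4*h(a)/3) - 1)/8 - 3*log(cos(4*h(a)/3) + 1)/8 = C1


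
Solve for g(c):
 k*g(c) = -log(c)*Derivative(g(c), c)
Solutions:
 g(c) = C1*exp(-k*li(c))


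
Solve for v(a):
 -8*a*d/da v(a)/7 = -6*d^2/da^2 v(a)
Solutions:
 v(a) = C1 + C2*erfi(sqrt(42)*a/21)


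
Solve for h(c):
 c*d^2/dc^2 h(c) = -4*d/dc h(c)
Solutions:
 h(c) = C1 + C2/c^3


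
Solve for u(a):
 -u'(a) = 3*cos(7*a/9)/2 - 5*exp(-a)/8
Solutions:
 u(a) = C1 - 27*sin(7*a/9)/14 - 5*exp(-a)/8


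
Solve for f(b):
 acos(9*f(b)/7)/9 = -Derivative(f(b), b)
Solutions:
 Integral(1/acos(9*_y/7), (_y, f(b))) = C1 - b/9


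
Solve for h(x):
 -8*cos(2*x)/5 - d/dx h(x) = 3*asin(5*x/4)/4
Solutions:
 h(x) = C1 - 3*x*asin(5*x/4)/4 - 3*sqrt(16 - 25*x^2)/20 - 4*sin(2*x)/5


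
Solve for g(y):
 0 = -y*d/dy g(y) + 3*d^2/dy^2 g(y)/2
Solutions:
 g(y) = C1 + C2*erfi(sqrt(3)*y/3)


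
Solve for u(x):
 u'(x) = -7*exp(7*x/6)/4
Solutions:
 u(x) = C1 - 3*exp(7*x/6)/2


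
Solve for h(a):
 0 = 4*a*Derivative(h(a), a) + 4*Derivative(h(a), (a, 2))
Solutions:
 h(a) = C1 + C2*erf(sqrt(2)*a/2)


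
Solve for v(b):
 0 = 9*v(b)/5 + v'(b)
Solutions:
 v(b) = C1*exp(-9*b/5)


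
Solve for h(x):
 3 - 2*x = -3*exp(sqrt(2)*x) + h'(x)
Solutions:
 h(x) = C1 - x^2 + 3*x + 3*sqrt(2)*exp(sqrt(2)*x)/2


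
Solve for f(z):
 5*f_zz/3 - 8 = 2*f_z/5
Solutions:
 f(z) = C1 + C2*exp(6*z/25) - 20*z


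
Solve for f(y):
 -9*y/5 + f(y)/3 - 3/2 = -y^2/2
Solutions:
 f(y) = -3*y^2/2 + 27*y/5 + 9/2


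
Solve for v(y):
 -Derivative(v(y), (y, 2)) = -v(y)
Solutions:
 v(y) = C1*exp(-y) + C2*exp(y)


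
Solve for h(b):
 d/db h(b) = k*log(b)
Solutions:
 h(b) = C1 + b*k*log(b) - b*k


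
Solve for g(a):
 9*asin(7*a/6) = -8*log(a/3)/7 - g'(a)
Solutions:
 g(a) = C1 - 8*a*log(a)/7 - 9*a*asin(7*a/6) + 8*a/7 + 8*a*log(3)/7 - 9*sqrt(36 - 49*a^2)/7


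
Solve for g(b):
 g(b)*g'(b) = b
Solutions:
 g(b) = -sqrt(C1 + b^2)
 g(b) = sqrt(C1 + b^2)


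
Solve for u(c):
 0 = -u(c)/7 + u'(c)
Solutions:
 u(c) = C1*exp(c/7)


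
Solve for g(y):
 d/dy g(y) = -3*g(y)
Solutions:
 g(y) = C1*exp(-3*y)


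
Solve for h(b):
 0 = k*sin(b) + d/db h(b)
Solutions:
 h(b) = C1 + k*cos(b)


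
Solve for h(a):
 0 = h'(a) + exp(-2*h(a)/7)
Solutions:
 h(a) = 7*log(-sqrt(C1 - a)) - 7*log(7) + 7*log(14)/2
 h(a) = 7*log(C1 - a)/2 - 7*log(7) + 7*log(14)/2


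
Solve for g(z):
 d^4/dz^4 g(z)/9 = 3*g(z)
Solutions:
 g(z) = C1*exp(-3^(3/4)*z) + C2*exp(3^(3/4)*z) + C3*sin(3^(3/4)*z) + C4*cos(3^(3/4)*z)


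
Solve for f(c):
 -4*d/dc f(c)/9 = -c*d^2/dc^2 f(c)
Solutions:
 f(c) = C1 + C2*c^(13/9)


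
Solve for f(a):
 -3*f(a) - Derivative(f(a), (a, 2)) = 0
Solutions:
 f(a) = C1*sin(sqrt(3)*a) + C2*cos(sqrt(3)*a)


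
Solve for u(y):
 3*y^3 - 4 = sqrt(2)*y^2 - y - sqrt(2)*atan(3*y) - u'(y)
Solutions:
 u(y) = C1 - 3*y^4/4 + sqrt(2)*y^3/3 - y^2/2 + 4*y - sqrt(2)*(y*atan(3*y) - log(9*y^2 + 1)/6)


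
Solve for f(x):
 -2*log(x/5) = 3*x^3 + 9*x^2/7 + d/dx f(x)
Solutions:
 f(x) = C1 - 3*x^4/4 - 3*x^3/7 - 2*x*log(x) + 2*x + 2*x*log(5)


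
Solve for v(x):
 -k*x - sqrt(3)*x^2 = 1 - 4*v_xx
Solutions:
 v(x) = C1 + C2*x + k*x^3/24 + sqrt(3)*x^4/48 + x^2/8


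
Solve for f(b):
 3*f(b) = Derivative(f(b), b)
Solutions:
 f(b) = C1*exp(3*b)


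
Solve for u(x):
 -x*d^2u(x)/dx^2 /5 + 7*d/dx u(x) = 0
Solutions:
 u(x) = C1 + C2*x^36


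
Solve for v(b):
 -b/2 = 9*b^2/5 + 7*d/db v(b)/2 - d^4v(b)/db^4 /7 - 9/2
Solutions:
 v(b) = C1 + C4*exp(14^(2/3)*b/2) - 6*b^3/35 - b^2/14 + 9*b/7 + (C2*sin(14^(2/3)*sqrt(3)*b/4) + C3*cos(14^(2/3)*sqrt(3)*b/4))*exp(-14^(2/3)*b/4)


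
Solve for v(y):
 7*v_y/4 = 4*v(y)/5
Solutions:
 v(y) = C1*exp(16*y/35)


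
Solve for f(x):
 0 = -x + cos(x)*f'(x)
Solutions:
 f(x) = C1 + Integral(x/cos(x), x)


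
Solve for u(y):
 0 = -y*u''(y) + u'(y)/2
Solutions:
 u(y) = C1 + C2*y^(3/2)


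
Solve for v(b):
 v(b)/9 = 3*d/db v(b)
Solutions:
 v(b) = C1*exp(b/27)


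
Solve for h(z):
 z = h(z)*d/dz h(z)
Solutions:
 h(z) = -sqrt(C1 + z^2)
 h(z) = sqrt(C1 + z^2)


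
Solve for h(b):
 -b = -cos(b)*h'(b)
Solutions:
 h(b) = C1 + Integral(b/cos(b), b)


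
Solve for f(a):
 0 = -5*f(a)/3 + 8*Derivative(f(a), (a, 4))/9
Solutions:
 f(a) = C1*exp(-30^(1/4)*a/2) + C2*exp(30^(1/4)*a/2) + C3*sin(30^(1/4)*a/2) + C4*cos(30^(1/4)*a/2)


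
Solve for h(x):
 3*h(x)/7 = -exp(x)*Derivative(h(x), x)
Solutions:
 h(x) = C1*exp(3*exp(-x)/7)


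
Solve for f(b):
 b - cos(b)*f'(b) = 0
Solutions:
 f(b) = C1 + Integral(b/cos(b), b)


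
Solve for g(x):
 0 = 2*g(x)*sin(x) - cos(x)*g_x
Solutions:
 g(x) = C1/cos(x)^2


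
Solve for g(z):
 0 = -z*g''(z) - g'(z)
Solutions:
 g(z) = C1 + C2*log(z)


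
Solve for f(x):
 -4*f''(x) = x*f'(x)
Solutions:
 f(x) = C1 + C2*erf(sqrt(2)*x/4)


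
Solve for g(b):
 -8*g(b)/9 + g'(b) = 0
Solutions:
 g(b) = C1*exp(8*b/9)


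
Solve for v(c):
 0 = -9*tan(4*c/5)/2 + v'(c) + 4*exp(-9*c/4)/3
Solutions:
 v(c) = C1 + 45*log(tan(4*c/5)^2 + 1)/16 + 16*exp(-9*c/4)/27


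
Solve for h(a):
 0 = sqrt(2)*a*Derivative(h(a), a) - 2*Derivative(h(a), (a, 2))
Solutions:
 h(a) = C1 + C2*erfi(2^(1/4)*a/2)


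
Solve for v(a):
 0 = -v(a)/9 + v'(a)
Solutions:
 v(a) = C1*exp(a/9)


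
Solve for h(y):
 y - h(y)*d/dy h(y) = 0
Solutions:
 h(y) = -sqrt(C1 + y^2)
 h(y) = sqrt(C1 + y^2)


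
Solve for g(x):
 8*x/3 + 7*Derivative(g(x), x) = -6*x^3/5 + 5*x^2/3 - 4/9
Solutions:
 g(x) = C1 - 3*x^4/70 + 5*x^3/63 - 4*x^2/21 - 4*x/63


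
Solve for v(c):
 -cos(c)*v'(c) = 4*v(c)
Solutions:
 v(c) = C1*(sin(c)^2 - 2*sin(c) + 1)/(sin(c)^2 + 2*sin(c) + 1)


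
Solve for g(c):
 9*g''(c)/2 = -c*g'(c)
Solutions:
 g(c) = C1 + C2*erf(c/3)


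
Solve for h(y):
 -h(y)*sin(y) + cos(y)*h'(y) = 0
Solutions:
 h(y) = C1/cos(y)


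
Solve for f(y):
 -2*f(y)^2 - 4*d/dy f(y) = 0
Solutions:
 f(y) = 2/(C1 + y)


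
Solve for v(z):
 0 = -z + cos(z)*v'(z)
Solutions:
 v(z) = C1 + Integral(z/cos(z), z)


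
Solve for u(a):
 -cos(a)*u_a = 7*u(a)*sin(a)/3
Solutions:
 u(a) = C1*cos(a)^(7/3)


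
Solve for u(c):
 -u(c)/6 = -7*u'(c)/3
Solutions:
 u(c) = C1*exp(c/14)


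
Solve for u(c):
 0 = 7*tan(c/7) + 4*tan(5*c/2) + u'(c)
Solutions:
 u(c) = C1 + 49*log(cos(c/7)) + 8*log(cos(5*c/2))/5


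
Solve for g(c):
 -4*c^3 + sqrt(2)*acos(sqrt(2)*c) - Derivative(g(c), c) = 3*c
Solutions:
 g(c) = C1 - c^4 - 3*c^2/2 + sqrt(2)*(c*acos(sqrt(2)*c) - sqrt(2)*sqrt(1 - 2*c^2)/2)


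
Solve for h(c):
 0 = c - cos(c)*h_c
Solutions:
 h(c) = C1 + Integral(c/cos(c), c)


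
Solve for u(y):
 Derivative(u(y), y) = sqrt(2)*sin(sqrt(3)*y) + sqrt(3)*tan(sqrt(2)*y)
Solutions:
 u(y) = C1 - sqrt(6)*log(cos(sqrt(2)*y))/2 - sqrt(6)*cos(sqrt(3)*y)/3


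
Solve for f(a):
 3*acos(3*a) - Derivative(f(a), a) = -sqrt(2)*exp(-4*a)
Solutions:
 f(a) = C1 + 3*a*acos(3*a) - sqrt(1 - 9*a^2) - sqrt(2)*exp(-4*a)/4


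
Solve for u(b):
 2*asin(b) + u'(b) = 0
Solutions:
 u(b) = C1 - 2*b*asin(b) - 2*sqrt(1 - b^2)


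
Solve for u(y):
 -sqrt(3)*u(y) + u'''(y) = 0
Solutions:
 u(y) = C3*exp(3^(1/6)*y) + (C1*sin(3^(2/3)*y/2) + C2*cos(3^(2/3)*y/2))*exp(-3^(1/6)*y/2)


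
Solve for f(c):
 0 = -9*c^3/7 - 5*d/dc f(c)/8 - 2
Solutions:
 f(c) = C1 - 18*c^4/35 - 16*c/5


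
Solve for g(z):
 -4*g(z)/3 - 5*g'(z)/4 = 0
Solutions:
 g(z) = C1*exp(-16*z/15)


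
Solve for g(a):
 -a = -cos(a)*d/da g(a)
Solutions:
 g(a) = C1 + Integral(a/cos(a), a)


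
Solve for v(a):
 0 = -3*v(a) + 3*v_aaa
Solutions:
 v(a) = C3*exp(a) + (C1*sin(sqrt(3)*a/2) + C2*cos(sqrt(3)*a/2))*exp(-a/2)


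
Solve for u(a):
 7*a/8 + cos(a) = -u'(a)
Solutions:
 u(a) = C1 - 7*a^2/16 - sin(a)


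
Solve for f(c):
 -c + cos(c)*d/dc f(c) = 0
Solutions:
 f(c) = C1 + Integral(c/cos(c), c)


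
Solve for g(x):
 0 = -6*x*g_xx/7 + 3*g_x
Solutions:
 g(x) = C1 + C2*x^(9/2)


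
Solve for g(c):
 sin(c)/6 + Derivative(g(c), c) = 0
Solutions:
 g(c) = C1 + cos(c)/6


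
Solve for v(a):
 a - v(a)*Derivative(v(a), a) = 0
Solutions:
 v(a) = -sqrt(C1 + a^2)
 v(a) = sqrt(C1 + a^2)


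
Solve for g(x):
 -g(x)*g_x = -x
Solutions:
 g(x) = -sqrt(C1 + x^2)
 g(x) = sqrt(C1 + x^2)


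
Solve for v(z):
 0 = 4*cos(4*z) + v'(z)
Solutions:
 v(z) = C1 - sin(4*z)


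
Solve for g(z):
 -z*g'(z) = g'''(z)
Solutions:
 g(z) = C1 + Integral(C2*airyai(-z) + C3*airybi(-z), z)


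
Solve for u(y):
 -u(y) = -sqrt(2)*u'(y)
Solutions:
 u(y) = C1*exp(sqrt(2)*y/2)


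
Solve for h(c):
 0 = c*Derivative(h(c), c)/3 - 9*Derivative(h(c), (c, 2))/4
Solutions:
 h(c) = C1 + C2*erfi(sqrt(6)*c/9)


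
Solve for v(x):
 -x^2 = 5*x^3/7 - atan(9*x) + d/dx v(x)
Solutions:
 v(x) = C1 - 5*x^4/28 - x^3/3 + x*atan(9*x) - log(81*x^2 + 1)/18


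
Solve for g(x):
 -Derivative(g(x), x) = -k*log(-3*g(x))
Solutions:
 Integral(1/(log(-_y) + log(3)), (_y, g(x))) = C1 + k*x


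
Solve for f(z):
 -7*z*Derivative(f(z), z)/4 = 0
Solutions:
 f(z) = C1


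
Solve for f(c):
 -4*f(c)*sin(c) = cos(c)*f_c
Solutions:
 f(c) = C1*cos(c)^4


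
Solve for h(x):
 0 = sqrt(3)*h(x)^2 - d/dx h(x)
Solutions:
 h(x) = -1/(C1 + sqrt(3)*x)


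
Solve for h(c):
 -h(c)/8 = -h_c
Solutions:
 h(c) = C1*exp(c/8)


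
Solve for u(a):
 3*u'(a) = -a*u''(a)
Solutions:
 u(a) = C1 + C2/a^2


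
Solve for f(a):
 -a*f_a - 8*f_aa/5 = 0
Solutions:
 f(a) = C1 + C2*erf(sqrt(5)*a/4)


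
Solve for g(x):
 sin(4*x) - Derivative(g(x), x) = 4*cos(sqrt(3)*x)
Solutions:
 g(x) = C1 - 4*sqrt(3)*sin(sqrt(3)*x)/3 - cos(4*x)/4


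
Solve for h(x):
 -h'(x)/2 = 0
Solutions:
 h(x) = C1


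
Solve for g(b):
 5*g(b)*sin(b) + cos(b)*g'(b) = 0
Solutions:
 g(b) = C1*cos(b)^5


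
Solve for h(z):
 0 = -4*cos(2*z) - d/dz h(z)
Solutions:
 h(z) = C1 - 2*sin(2*z)


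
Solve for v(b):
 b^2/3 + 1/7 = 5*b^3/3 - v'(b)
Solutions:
 v(b) = C1 + 5*b^4/12 - b^3/9 - b/7


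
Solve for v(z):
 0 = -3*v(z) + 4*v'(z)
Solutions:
 v(z) = C1*exp(3*z/4)


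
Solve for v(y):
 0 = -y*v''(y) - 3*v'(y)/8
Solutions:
 v(y) = C1 + C2*y^(5/8)


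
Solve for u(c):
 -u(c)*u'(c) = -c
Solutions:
 u(c) = -sqrt(C1 + c^2)
 u(c) = sqrt(C1 + c^2)


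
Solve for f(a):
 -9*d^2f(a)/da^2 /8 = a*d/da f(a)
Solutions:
 f(a) = C1 + C2*erf(2*a/3)


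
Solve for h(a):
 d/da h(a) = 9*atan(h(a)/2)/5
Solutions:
 Integral(1/atan(_y/2), (_y, h(a))) = C1 + 9*a/5


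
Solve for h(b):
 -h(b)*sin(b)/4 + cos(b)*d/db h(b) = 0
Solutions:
 h(b) = C1/cos(b)^(1/4)


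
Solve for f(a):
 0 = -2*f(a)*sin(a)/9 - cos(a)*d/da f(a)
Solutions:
 f(a) = C1*cos(a)^(2/9)


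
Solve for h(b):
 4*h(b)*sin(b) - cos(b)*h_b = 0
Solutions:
 h(b) = C1/cos(b)^4


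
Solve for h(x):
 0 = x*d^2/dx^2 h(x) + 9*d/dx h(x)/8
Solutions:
 h(x) = C1 + C2/x^(1/8)


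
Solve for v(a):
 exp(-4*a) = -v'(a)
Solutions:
 v(a) = C1 + exp(-4*a)/4


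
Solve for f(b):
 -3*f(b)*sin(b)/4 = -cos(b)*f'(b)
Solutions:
 f(b) = C1/cos(b)^(3/4)


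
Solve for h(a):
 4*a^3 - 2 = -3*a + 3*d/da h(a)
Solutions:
 h(a) = C1 + a^4/3 + a^2/2 - 2*a/3


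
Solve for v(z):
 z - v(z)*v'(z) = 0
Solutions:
 v(z) = -sqrt(C1 + z^2)
 v(z) = sqrt(C1 + z^2)


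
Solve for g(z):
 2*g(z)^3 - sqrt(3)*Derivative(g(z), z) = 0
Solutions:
 g(z) = -sqrt(6)*sqrt(-1/(C1 + 2*sqrt(3)*z))/2
 g(z) = sqrt(6)*sqrt(-1/(C1 + 2*sqrt(3)*z))/2


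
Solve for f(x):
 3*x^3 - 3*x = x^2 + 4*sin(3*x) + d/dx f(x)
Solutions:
 f(x) = C1 + 3*x^4/4 - x^3/3 - 3*x^2/2 + 4*cos(3*x)/3


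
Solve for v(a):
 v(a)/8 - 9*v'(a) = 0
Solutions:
 v(a) = C1*exp(a/72)


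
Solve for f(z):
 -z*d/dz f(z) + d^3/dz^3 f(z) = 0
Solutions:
 f(z) = C1 + Integral(C2*airyai(z) + C3*airybi(z), z)


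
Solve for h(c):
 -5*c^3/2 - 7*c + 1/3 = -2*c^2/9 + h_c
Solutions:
 h(c) = C1 - 5*c^4/8 + 2*c^3/27 - 7*c^2/2 + c/3


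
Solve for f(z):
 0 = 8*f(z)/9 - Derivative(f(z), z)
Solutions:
 f(z) = C1*exp(8*z/9)


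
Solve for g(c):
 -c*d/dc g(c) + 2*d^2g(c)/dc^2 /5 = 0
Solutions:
 g(c) = C1 + C2*erfi(sqrt(5)*c/2)


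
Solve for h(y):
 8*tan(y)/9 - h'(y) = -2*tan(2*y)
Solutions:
 h(y) = C1 - 8*log(cos(y))/9 - log(cos(2*y))


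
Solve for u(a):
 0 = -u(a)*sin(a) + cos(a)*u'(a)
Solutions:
 u(a) = C1/cos(a)


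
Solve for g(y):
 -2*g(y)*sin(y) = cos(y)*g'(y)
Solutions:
 g(y) = C1*cos(y)^2


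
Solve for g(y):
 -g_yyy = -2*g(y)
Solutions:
 g(y) = C3*exp(2^(1/3)*y) + (C1*sin(2^(1/3)*sqrt(3)*y/2) + C2*cos(2^(1/3)*sqrt(3)*y/2))*exp(-2^(1/3)*y/2)


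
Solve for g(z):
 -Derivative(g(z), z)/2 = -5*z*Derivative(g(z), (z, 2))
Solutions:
 g(z) = C1 + C2*z^(11/10)


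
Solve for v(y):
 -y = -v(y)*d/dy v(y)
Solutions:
 v(y) = -sqrt(C1 + y^2)
 v(y) = sqrt(C1 + y^2)


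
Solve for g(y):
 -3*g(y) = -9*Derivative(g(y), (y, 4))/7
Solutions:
 g(y) = C1*exp(-3^(3/4)*7^(1/4)*y/3) + C2*exp(3^(3/4)*7^(1/4)*y/3) + C3*sin(3^(3/4)*7^(1/4)*y/3) + C4*cos(3^(3/4)*7^(1/4)*y/3)


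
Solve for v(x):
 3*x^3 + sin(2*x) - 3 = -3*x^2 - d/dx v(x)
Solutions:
 v(x) = C1 - 3*x^4/4 - x^3 + 3*x + cos(2*x)/2


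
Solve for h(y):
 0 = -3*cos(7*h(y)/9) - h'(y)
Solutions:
 3*y - 9*log(sin(7*h(y)/9) - 1)/14 + 9*log(sin(7*h(y)/9) + 1)/14 = C1


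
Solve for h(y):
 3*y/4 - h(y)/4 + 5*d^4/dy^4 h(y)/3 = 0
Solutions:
 h(y) = C1*exp(-sqrt(2)*3^(1/4)*5^(3/4)*y/10) + C2*exp(sqrt(2)*3^(1/4)*5^(3/4)*y/10) + C3*sin(sqrt(2)*3^(1/4)*5^(3/4)*y/10) + C4*cos(sqrt(2)*3^(1/4)*5^(3/4)*y/10) + 3*y


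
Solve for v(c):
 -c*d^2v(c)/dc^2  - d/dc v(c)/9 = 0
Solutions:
 v(c) = C1 + C2*c^(8/9)


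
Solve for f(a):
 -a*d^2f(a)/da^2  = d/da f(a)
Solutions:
 f(a) = C1 + C2*log(a)


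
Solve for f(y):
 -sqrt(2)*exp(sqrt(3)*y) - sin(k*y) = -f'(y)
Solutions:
 f(y) = C1 + sqrt(6)*exp(sqrt(3)*y)/3 - cos(k*y)/k


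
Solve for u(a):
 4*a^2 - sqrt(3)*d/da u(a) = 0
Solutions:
 u(a) = C1 + 4*sqrt(3)*a^3/9


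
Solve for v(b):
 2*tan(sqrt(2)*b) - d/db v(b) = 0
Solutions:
 v(b) = C1 - sqrt(2)*log(cos(sqrt(2)*b))


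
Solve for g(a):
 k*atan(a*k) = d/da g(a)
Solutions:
 g(a) = C1 + k*Piecewise((a*atan(a*k) - log(a^2*k^2 + 1)/(2*k), Ne(k, 0)), (0, True))


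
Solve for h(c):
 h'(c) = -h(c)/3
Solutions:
 h(c) = C1*exp(-c/3)


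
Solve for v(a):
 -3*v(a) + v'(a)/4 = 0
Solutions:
 v(a) = C1*exp(12*a)


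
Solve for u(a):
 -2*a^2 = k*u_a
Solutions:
 u(a) = C1 - 2*a^3/(3*k)


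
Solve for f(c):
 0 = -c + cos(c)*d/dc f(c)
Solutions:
 f(c) = C1 + Integral(c/cos(c), c)


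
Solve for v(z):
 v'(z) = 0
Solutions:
 v(z) = C1


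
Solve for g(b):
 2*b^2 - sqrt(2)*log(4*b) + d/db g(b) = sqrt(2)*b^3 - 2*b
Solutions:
 g(b) = C1 + sqrt(2)*b^4/4 - 2*b^3/3 - b^2 + sqrt(2)*b*log(b) - sqrt(2)*b + 2*sqrt(2)*b*log(2)


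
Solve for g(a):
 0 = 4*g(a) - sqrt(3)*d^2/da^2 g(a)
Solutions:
 g(a) = C1*exp(-2*3^(3/4)*a/3) + C2*exp(2*3^(3/4)*a/3)


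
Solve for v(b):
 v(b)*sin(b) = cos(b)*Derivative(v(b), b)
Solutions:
 v(b) = C1/cos(b)


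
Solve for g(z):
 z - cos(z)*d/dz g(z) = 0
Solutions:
 g(z) = C1 + Integral(z/cos(z), z)


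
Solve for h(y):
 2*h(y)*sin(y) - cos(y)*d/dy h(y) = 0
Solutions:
 h(y) = C1/cos(y)^2


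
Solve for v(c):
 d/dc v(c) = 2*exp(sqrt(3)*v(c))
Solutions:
 v(c) = sqrt(3)*(2*log(-1/(C1 + 2*c)) - log(3))/6


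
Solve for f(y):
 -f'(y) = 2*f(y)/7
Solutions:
 f(y) = C1*exp(-2*y/7)


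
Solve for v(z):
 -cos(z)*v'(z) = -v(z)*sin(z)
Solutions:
 v(z) = C1/cos(z)


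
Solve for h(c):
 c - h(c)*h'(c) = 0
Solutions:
 h(c) = -sqrt(C1 + c^2)
 h(c) = sqrt(C1 + c^2)


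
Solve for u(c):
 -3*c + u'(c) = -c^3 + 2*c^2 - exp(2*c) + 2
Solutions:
 u(c) = C1 - c^4/4 + 2*c^3/3 + 3*c^2/2 + 2*c - exp(2*c)/2


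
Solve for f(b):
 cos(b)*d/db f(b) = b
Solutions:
 f(b) = C1 + Integral(b/cos(b), b)


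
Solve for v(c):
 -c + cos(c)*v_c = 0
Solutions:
 v(c) = C1 + Integral(c/cos(c), c)


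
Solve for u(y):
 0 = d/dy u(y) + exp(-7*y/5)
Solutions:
 u(y) = C1 + 5*exp(-7*y/5)/7


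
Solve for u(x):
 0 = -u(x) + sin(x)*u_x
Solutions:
 u(x) = C1*sqrt(cos(x) - 1)/sqrt(cos(x) + 1)


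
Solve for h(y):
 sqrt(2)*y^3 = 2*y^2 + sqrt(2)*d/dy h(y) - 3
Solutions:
 h(y) = C1 + y^4/4 - sqrt(2)*y^3/3 + 3*sqrt(2)*y/2


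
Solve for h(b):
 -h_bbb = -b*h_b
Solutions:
 h(b) = C1 + Integral(C2*airyai(b) + C3*airybi(b), b)


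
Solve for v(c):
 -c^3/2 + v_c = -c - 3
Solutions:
 v(c) = C1 + c^4/8 - c^2/2 - 3*c


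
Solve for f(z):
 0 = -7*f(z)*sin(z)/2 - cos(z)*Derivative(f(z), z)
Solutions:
 f(z) = C1*cos(z)^(7/2)


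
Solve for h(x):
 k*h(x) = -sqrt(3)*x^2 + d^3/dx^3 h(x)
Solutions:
 h(x) = C1*exp(k^(1/3)*x) + C2*exp(k^(1/3)*x*(-1 + sqrt(3)*I)/2) + C3*exp(-k^(1/3)*x*(1 + sqrt(3)*I)/2) - sqrt(3)*x^2/k


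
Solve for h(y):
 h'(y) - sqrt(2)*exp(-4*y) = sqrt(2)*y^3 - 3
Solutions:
 h(y) = C1 + sqrt(2)*y^4/4 - 3*y - sqrt(2)*exp(-4*y)/4


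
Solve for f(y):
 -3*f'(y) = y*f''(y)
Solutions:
 f(y) = C1 + C2/y^2


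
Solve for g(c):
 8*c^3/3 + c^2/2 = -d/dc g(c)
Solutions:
 g(c) = C1 - 2*c^4/3 - c^3/6


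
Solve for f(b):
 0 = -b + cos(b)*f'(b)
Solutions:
 f(b) = C1 + Integral(b/cos(b), b)


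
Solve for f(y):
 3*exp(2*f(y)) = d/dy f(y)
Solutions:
 f(y) = log(-sqrt(-1/(C1 + 3*y))) - log(2)/2
 f(y) = log(-1/(C1 + 3*y))/2 - log(2)/2


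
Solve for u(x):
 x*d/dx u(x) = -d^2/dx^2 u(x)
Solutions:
 u(x) = C1 + C2*erf(sqrt(2)*x/2)


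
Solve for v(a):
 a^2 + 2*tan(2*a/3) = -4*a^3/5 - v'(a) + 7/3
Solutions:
 v(a) = C1 - a^4/5 - a^3/3 + 7*a/3 + 3*log(cos(2*a/3))


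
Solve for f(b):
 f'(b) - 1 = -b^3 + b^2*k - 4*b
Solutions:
 f(b) = C1 - b^4/4 + b^3*k/3 - 2*b^2 + b


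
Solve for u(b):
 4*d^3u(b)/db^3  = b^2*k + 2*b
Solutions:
 u(b) = C1 + C2*b + C3*b^2 + b^5*k/240 + b^4/48


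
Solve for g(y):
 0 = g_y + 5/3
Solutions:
 g(y) = C1 - 5*y/3


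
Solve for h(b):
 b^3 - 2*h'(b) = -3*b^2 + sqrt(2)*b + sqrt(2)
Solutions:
 h(b) = C1 + b^4/8 + b^3/2 - sqrt(2)*b^2/4 - sqrt(2)*b/2


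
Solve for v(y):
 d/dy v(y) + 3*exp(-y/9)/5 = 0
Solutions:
 v(y) = C1 + 27*exp(-y/9)/5


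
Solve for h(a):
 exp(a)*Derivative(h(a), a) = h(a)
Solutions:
 h(a) = C1*exp(-exp(-a))


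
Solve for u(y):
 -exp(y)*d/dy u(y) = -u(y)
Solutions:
 u(y) = C1*exp(-exp(-y))


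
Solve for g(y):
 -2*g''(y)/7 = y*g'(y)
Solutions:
 g(y) = C1 + C2*erf(sqrt(7)*y/2)


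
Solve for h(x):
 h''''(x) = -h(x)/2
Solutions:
 h(x) = (C1*sin(2^(1/4)*x/2) + C2*cos(2^(1/4)*x/2))*exp(-2^(1/4)*x/2) + (C3*sin(2^(1/4)*x/2) + C4*cos(2^(1/4)*x/2))*exp(2^(1/4)*x/2)


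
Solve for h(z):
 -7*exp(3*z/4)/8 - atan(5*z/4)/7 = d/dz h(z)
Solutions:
 h(z) = C1 - z*atan(5*z/4)/7 - 7*exp(3*z/4)/6 + 2*log(25*z^2 + 16)/35


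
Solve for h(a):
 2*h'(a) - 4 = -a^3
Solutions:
 h(a) = C1 - a^4/8 + 2*a


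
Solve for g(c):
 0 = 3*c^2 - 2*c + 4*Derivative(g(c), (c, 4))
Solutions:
 g(c) = C1 + C2*c + C3*c^2 + C4*c^3 - c^6/480 + c^5/240


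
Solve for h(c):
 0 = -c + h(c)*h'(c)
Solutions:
 h(c) = -sqrt(C1 + c^2)
 h(c) = sqrt(C1 + c^2)


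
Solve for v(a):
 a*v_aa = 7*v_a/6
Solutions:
 v(a) = C1 + C2*a^(13/6)


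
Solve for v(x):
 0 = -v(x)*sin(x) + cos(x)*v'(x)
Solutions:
 v(x) = C1/cos(x)


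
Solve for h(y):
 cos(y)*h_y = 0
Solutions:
 h(y) = C1


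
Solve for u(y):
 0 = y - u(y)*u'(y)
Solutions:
 u(y) = -sqrt(C1 + y^2)
 u(y) = sqrt(C1 + y^2)


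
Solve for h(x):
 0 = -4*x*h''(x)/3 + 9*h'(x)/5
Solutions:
 h(x) = C1 + C2*x^(47/20)


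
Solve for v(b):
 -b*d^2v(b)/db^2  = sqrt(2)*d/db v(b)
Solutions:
 v(b) = C1 + C2*b^(1 - sqrt(2))


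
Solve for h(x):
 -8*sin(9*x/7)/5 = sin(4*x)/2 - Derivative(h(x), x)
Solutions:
 h(x) = C1 - 56*cos(9*x/7)/45 - cos(4*x)/8


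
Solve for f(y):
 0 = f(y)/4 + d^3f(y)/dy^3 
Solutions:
 f(y) = C3*exp(-2^(1/3)*y/2) + (C1*sin(2^(1/3)*sqrt(3)*y/4) + C2*cos(2^(1/3)*sqrt(3)*y/4))*exp(2^(1/3)*y/4)


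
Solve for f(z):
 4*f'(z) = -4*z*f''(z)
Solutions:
 f(z) = C1 + C2*log(z)


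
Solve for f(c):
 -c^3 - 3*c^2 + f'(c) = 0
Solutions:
 f(c) = C1 + c^4/4 + c^3


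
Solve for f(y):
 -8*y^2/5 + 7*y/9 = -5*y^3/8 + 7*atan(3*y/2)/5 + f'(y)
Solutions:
 f(y) = C1 + 5*y^4/32 - 8*y^3/15 + 7*y^2/18 - 7*y*atan(3*y/2)/5 + 7*log(9*y^2 + 4)/15


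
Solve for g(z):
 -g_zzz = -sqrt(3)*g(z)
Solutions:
 g(z) = C3*exp(3^(1/6)*z) + (C1*sin(3^(2/3)*z/2) + C2*cos(3^(2/3)*z/2))*exp(-3^(1/6)*z/2)


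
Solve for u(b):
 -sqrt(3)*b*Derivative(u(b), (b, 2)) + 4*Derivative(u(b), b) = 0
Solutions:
 u(b) = C1 + C2*b^(1 + 4*sqrt(3)/3)


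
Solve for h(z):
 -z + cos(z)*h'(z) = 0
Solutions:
 h(z) = C1 + Integral(z/cos(z), z)


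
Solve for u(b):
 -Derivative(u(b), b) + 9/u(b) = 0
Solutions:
 u(b) = -sqrt(C1 + 18*b)
 u(b) = sqrt(C1 + 18*b)


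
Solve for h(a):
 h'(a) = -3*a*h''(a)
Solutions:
 h(a) = C1 + C2*a^(2/3)


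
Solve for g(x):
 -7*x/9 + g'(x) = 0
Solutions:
 g(x) = C1 + 7*x^2/18


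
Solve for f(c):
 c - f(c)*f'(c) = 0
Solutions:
 f(c) = -sqrt(C1 + c^2)
 f(c) = sqrt(C1 + c^2)


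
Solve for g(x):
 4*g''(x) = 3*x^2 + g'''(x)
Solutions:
 g(x) = C1 + C2*x + C3*exp(4*x) + x^4/16 + x^3/16 + 3*x^2/64


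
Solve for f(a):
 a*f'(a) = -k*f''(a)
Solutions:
 f(a) = C1 + C2*sqrt(k)*erf(sqrt(2)*a*sqrt(1/k)/2)


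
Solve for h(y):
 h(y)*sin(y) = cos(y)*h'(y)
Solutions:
 h(y) = C1/cos(y)


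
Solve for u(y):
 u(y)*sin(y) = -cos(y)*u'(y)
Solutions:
 u(y) = C1*cos(y)


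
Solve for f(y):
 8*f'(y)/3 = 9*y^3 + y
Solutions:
 f(y) = C1 + 27*y^4/32 + 3*y^2/16


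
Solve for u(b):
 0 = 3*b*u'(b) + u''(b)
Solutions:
 u(b) = C1 + C2*erf(sqrt(6)*b/2)


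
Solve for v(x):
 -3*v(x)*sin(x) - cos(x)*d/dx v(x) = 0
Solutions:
 v(x) = C1*cos(x)^3


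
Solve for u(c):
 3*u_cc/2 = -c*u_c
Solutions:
 u(c) = C1 + C2*erf(sqrt(3)*c/3)


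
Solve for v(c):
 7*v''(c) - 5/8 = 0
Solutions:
 v(c) = C1 + C2*c + 5*c^2/112


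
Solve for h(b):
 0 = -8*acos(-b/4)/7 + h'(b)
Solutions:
 h(b) = C1 + 8*b*acos(-b/4)/7 + 8*sqrt(16 - b^2)/7


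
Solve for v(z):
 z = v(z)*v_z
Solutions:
 v(z) = -sqrt(C1 + z^2)
 v(z) = sqrt(C1 + z^2)


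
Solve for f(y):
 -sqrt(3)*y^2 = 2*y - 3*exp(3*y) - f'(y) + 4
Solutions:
 f(y) = C1 + sqrt(3)*y^3/3 + y^2 + 4*y - exp(3*y)


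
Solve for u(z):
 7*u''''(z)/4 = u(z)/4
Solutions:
 u(z) = C1*exp(-7^(3/4)*z/7) + C2*exp(7^(3/4)*z/7) + C3*sin(7^(3/4)*z/7) + C4*cos(7^(3/4)*z/7)


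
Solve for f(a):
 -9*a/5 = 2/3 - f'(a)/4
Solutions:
 f(a) = C1 + 18*a^2/5 + 8*a/3


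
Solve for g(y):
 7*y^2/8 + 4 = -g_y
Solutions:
 g(y) = C1 - 7*y^3/24 - 4*y


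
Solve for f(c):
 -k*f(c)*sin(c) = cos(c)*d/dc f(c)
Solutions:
 f(c) = C1*exp(k*log(cos(c)))


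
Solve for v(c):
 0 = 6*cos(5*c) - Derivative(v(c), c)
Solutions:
 v(c) = C1 + 6*sin(5*c)/5


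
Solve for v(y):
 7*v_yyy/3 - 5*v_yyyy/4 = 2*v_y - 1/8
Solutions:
 v(y) = C1 + C2*exp(y*(392*2^(1/3)/(135*sqrt(7249) + 12737)^(1/3) + 2^(2/3)*(135*sqrt(7249) + 12737)^(1/3) + 56)/90)*sin(2^(1/3)*sqrt(3)*y*(-2^(1/3)*(135*sqrt(7249) + 12737)^(1/3) + 392/(135*sqrt(7249) + 12737)^(1/3))/90) + C3*exp(y*(392*2^(1/3)/(135*sqrt(7249) + 12737)^(1/3) + 2^(2/3)*(135*sqrt(7249) + 12737)^(1/3) + 56)/90)*cos(2^(1/3)*sqrt(3)*y*(-2^(1/3)*(135*sqrt(7249) + 12737)^(1/3) + 392/(135*sqrt(7249) + 12737)^(1/3))/90) + C4*exp(y*(-2^(2/3)*(135*sqrt(7249) + 12737)^(1/3) - 392*2^(1/3)/(135*sqrt(7249) + 12737)^(1/3) + 28)/45) + y/16


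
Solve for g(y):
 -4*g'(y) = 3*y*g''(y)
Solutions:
 g(y) = C1 + C2/y^(1/3)


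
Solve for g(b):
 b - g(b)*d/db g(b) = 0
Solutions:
 g(b) = -sqrt(C1 + b^2)
 g(b) = sqrt(C1 + b^2)


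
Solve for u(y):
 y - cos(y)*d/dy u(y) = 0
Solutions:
 u(y) = C1 + Integral(y/cos(y), y)


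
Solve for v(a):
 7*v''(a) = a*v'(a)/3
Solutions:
 v(a) = C1 + C2*erfi(sqrt(42)*a/42)


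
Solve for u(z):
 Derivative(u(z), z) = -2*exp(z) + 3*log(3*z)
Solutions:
 u(z) = C1 + 3*z*log(z) + 3*z*(-1 + log(3)) - 2*exp(z)


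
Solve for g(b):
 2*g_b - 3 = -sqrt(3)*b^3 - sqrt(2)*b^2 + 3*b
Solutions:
 g(b) = C1 - sqrt(3)*b^4/8 - sqrt(2)*b^3/6 + 3*b^2/4 + 3*b/2


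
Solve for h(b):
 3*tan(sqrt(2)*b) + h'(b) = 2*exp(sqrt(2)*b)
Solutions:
 h(b) = C1 + sqrt(2)*exp(sqrt(2)*b) + 3*sqrt(2)*log(cos(sqrt(2)*b))/2


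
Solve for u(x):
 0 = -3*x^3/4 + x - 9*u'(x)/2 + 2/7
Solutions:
 u(x) = C1 - x^4/24 + x^2/9 + 4*x/63


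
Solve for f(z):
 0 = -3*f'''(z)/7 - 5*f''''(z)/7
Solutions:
 f(z) = C1 + C2*z + C3*z^2 + C4*exp(-3*z/5)


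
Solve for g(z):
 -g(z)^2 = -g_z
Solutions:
 g(z) = -1/(C1 + z)


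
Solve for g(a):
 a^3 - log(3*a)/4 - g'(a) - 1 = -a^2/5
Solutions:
 g(a) = C1 + a^4/4 + a^3/15 - a*log(a)/4 - 3*a/4 - a*log(3)/4


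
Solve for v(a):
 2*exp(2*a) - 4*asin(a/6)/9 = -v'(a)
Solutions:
 v(a) = C1 + 4*a*asin(a/6)/9 + 4*sqrt(36 - a^2)/9 - exp(2*a)


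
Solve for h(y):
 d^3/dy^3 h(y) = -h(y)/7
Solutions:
 h(y) = C3*exp(-7^(2/3)*y/7) + (C1*sin(sqrt(3)*7^(2/3)*y/14) + C2*cos(sqrt(3)*7^(2/3)*y/14))*exp(7^(2/3)*y/14)


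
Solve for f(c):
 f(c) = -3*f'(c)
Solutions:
 f(c) = C1*exp(-c/3)


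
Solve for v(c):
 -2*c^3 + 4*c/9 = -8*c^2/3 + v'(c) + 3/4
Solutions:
 v(c) = C1 - c^4/2 + 8*c^3/9 + 2*c^2/9 - 3*c/4


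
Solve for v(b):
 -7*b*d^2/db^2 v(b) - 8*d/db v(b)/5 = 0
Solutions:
 v(b) = C1 + C2*b^(27/35)


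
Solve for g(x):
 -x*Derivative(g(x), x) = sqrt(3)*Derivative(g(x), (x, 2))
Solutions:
 g(x) = C1 + C2*erf(sqrt(2)*3^(3/4)*x/6)


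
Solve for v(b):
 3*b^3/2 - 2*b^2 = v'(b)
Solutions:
 v(b) = C1 + 3*b^4/8 - 2*b^3/3


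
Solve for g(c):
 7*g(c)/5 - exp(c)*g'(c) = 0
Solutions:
 g(c) = C1*exp(-7*exp(-c)/5)


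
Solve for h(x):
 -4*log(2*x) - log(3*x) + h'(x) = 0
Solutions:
 h(x) = C1 + 5*x*log(x) - 5*x + x*log(48)


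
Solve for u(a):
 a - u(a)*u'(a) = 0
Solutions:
 u(a) = -sqrt(C1 + a^2)
 u(a) = sqrt(C1 + a^2)


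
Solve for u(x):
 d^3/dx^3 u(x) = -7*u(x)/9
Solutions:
 u(x) = C3*exp(-21^(1/3)*x/3) + (C1*sin(3^(5/6)*7^(1/3)*x/6) + C2*cos(3^(5/6)*7^(1/3)*x/6))*exp(21^(1/3)*x/6)


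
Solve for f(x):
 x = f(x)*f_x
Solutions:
 f(x) = -sqrt(C1 + x^2)
 f(x) = sqrt(C1 + x^2)


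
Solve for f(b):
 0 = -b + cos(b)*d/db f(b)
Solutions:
 f(b) = C1 + Integral(b/cos(b), b)


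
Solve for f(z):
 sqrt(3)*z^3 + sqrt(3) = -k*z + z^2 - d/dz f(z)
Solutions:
 f(z) = C1 - k*z^2/2 - sqrt(3)*z^4/4 + z^3/3 - sqrt(3)*z


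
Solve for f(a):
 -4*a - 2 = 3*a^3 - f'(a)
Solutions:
 f(a) = C1 + 3*a^4/4 + 2*a^2 + 2*a


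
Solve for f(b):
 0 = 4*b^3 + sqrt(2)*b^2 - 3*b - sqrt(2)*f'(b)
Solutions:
 f(b) = C1 + sqrt(2)*b^4/2 + b^3/3 - 3*sqrt(2)*b^2/4


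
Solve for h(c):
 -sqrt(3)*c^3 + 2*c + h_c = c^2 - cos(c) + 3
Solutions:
 h(c) = C1 + sqrt(3)*c^4/4 + c^3/3 - c^2 + 3*c - sin(c)


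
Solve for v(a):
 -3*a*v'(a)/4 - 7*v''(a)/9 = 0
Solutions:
 v(a) = C1 + C2*erf(3*sqrt(42)*a/28)


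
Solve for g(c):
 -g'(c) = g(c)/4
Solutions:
 g(c) = C1*exp(-c/4)


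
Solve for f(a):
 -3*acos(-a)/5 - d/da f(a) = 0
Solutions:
 f(a) = C1 - 3*a*acos(-a)/5 - 3*sqrt(1 - a^2)/5


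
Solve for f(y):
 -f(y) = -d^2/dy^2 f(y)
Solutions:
 f(y) = C1*exp(-y) + C2*exp(y)


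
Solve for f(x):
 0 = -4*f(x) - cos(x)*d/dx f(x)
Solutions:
 f(x) = C1*(sin(x)^2 - 2*sin(x) + 1)/(sin(x)^2 + 2*sin(x) + 1)


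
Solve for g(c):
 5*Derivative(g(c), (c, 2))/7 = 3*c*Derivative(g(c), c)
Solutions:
 g(c) = C1 + C2*erfi(sqrt(210)*c/10)


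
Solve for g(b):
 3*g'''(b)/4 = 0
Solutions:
 g(b) = C1 + C2*b + C3*b^2


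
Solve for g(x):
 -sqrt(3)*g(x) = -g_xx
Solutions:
 g(x) = C1*exp(-3^(1/4)*x) + C2*exp(3^(1/4)*x)


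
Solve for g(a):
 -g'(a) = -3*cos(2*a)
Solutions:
 g(a) = C1 + 3*sin(2*a)/2


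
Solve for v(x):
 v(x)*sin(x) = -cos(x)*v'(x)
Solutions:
 v(x) = C1*cos(x)


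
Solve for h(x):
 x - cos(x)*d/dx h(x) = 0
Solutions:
 h(x) = C1 + Integral(x/cos(x), x)


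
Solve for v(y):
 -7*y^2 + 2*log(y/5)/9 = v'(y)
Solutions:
 v(y) = C1 - 7*y^3/3 + 2*y*log(y)/9 - 2*y*log(5)/9 - 2*y/9


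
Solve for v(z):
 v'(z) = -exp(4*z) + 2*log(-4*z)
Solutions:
 v(z) = C1 + 2*z*log(-z) + 2*z*(-1 + 2*log(2)) - exp(4*z)/4


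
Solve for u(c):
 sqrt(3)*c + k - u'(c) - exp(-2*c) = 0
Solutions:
 u(c) = C1 + sqrt(3)*c^2/2 + c*k + exp(-2*c)/2


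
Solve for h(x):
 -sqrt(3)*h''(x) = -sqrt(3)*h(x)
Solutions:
 h(x) = C1*exp(-x) + C2*exp(x)


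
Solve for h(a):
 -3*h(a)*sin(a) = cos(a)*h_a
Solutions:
 h(a) = C1*cos(a)^3


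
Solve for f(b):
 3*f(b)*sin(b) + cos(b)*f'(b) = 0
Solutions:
 f(b) = C1*cos(b)^3


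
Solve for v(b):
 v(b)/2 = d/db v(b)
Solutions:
 v(b) = C1*exp(b/2)


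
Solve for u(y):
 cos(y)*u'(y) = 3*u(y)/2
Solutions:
 u(y) = C1*(sin(y) + 1)^(3/4)/(sin(y) - 1)^(3/4)


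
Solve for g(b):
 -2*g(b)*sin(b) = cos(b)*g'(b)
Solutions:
 g(b) = C1*cos(b)^2


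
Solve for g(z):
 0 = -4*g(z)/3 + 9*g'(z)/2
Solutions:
 g(z) = C1*exp(8*z/27)


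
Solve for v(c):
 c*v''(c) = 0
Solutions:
 v(c) = C1 + C2*c


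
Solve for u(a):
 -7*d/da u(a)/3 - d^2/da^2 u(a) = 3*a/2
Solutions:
 u(a) = C1 + C2*exp(-7*a/3) - 9*a^2/28 + 27*a/98


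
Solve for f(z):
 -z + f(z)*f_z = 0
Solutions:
 f(z) = -sqrt(C1 + z^2)
 f(z) = sqrt(C1 + z^2)


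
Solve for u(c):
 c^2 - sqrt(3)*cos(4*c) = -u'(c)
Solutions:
 u(c) = C1 - c^3/3 + sqrt(3)*sin(4*c)/4


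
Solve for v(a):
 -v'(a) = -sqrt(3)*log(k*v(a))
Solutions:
 li(k*v(a))/k = C1 + sqrt(3)*a


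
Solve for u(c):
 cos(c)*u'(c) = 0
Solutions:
 u(c) = C1


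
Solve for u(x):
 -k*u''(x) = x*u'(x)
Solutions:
 u(x) = C1 + C2*sqrt(k)*erf(sqrt(2)*x*sqrt(1/k)/2)


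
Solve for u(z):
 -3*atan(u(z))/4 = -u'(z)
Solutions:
 Integral(1/atan(_y), (_y, u(z))) = C1 + 3*z/4


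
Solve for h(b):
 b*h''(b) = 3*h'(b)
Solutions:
 h(b) = C1 + C2*b^4


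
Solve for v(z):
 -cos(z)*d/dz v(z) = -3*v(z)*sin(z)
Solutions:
 v(z) = C1/cos(z)^3


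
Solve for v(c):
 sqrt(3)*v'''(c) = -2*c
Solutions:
 v(c) = C1 + C2*c + C3*c^2 - sqrt(3)*c^4/36


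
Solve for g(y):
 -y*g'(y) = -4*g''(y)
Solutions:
 g(y) = C1 + C2*erfi(sqrt(2)*y/4)


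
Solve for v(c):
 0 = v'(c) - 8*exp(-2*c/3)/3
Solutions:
 v(c) = C1 - 4*exp(-2*c/3)


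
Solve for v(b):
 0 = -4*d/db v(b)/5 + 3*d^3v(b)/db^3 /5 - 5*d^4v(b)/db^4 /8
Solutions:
 v(b) = C1 + C2*exp(b*(8*2^(2/3)/(25*sqrt(561) + 593)^(1/3) + 8 + 2^(1/3)*(25*sqrt(561) + 593)^(1/3))/25)*sin(2^(1/3)*sqrt(3)*b*(-(25*sqrt(561) + 593)^(1/3) + 8*2^(1/3)/(25*sqrt(561) + 593)^(1/3))/25) + C3*exp(b*(8*2^(2/3)/(25*sqrt(561) + 593)^(1/3) + 8 + 2^(1/3)*(25*sqrt(561) + 593)^(1/3))/25)*cos(2^(1/3)*sqrt(3)*b*(-(25*sqrt(561) + 593)^(1/3) + 8*2^(1/3)/(25*sqrt(561) + 593)^(1/3))/25) + C4*exp(2*b*(-2^(1/3)*(25*sqrt(561) + 593)^(1/3) - 8*2^(2/3)/(25*sqrt(561) + 593)^(1/3) + 4)/25)


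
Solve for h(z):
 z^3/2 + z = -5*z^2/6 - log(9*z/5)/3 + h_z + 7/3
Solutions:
 h(z) = C1 + z^4/8 + 5*z^3/18 + z^2/2 + z*log(z)/3 - 8*z/3 - z*log(5) + 2*z*log(15)/3


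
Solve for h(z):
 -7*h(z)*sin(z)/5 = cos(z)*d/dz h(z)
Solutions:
 h(z) = C1*cos(z)^(7/5)


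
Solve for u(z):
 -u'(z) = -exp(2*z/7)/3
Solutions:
 u(z) = C1 + 7*exp(2*z/7)/6


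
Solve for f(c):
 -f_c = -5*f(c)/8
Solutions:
 f(c) = C1*exp(5*c/8)


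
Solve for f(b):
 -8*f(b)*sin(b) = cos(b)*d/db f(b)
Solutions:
 f(b) = C1*cos(b)^8


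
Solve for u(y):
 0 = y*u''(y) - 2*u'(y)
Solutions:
 u(y) = C1 + C2*y^3


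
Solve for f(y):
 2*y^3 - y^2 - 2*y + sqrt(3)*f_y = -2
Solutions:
 f(y) = C1 - sqrt(3)*y^4/6 + sqrt(3)*y^3/9 + sqrt(3)*y^2/3 - 2*sqrt(3)*y/3


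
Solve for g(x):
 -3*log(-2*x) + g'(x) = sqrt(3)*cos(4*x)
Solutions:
 g(x) = C1 + 3*x*log(-x) - 3*x + 3*x*log(2) + sqrt(3)*sin(4*x)/4


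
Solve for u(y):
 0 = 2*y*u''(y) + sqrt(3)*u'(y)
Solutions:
 u(y) = C1 + C2*y^(1 - sqrt(3)/2)


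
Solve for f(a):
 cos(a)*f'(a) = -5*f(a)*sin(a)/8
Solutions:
 f(a) = C1*cos(a)^(5/8)


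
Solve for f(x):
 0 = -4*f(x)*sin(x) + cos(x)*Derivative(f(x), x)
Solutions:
 f(x) = C1/cos(x)^4


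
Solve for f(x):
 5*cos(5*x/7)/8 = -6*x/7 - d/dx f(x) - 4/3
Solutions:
 f(x) = C1 - 3*x^2/7 - 4*x/3 - 7*sin(5*x/7)/8


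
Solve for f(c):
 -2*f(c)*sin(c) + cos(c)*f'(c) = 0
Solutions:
 f(c) = C1/cos(c)^2


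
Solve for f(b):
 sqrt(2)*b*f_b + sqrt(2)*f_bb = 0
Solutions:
 f(b) = C1 + C2*erf(sqrt(2)*b/2)


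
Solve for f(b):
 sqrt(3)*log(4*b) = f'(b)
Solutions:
 f(b) = C1 + sqrt(3)*b*log(b) - sqrt(3)*b + 2*sqrt(3)*b*log(2)


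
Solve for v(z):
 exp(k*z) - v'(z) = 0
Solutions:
 v(z) = C1 + exp(k*z)/k


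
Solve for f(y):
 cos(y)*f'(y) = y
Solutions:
 f(y) = C1 + Integral(y/cos(y), y)


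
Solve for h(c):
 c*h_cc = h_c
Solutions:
 h(c) = C1 + C2*c^2
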